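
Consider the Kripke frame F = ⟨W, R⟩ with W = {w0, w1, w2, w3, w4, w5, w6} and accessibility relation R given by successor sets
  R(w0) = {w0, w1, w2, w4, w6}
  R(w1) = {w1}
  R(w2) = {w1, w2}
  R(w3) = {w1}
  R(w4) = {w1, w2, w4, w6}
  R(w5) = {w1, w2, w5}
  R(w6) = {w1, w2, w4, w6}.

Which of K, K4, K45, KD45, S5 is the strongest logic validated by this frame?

Transitive (axiom 4): yes — every two-step R-path is closed by a direct edge.
Euclidean (axiom 5): no — w0 R w1 and w0 R w2, but not w1 R w2.
Serial (axiom D): yes — every world has a successor (e.g. w0 R w0).
Reflexive (axiom T): no — w3 is not related to itself.
So F validates K, K4; K45 would additionally require R to be Euclidean. The strongest is K4.

K4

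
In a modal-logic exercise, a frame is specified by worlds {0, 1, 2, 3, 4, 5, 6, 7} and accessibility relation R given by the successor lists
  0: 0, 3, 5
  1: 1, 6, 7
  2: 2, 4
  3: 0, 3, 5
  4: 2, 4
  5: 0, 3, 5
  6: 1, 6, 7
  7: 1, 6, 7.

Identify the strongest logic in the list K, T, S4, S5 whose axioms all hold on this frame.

S5

Reflexive (axiom T): yes — every world is R-related to itself.
Transitive (axiom 4): yes — every two-step R-path is closed by a direct edge.
Euclidean (axiom 5): yes — any two successors of a common world are R-related.
So F validates K, T, S4, S5. The strongest is S5.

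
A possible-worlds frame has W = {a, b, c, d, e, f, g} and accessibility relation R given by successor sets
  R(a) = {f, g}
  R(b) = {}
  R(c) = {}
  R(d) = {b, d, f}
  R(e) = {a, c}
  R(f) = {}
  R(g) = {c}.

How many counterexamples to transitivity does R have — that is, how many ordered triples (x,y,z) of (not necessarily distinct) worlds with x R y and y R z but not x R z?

Enumerating: (a,g,c), (e,a,f), (e,a,g).

3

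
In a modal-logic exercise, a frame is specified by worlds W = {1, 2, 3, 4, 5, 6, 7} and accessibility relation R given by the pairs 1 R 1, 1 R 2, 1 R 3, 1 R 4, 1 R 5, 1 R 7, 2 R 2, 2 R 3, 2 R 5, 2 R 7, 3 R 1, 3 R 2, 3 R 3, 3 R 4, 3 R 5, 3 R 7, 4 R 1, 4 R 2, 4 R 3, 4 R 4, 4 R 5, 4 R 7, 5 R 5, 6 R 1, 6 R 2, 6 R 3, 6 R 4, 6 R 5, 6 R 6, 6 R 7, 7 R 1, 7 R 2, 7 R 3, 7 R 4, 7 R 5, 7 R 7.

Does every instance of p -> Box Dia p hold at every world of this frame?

No

Axiom B corresponds to the accessibility relation being symmetric.
Symmetric: no — 1 R 2 but not 2 R 1.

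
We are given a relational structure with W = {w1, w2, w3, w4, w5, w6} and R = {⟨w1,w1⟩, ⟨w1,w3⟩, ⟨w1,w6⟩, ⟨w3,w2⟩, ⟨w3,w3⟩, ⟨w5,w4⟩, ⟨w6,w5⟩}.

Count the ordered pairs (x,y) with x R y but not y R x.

Enumerating: (w1,w3), (w1,w6), (w3,w2), (w5,w4), (w6,w5).

5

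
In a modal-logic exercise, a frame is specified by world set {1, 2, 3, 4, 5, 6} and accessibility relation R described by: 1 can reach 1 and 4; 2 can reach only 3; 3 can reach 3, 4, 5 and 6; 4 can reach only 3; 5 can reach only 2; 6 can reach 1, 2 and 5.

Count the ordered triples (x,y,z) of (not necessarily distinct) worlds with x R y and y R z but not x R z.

Enumerating: (1,4,3), (2,3,4), (2,3,5), (2,3,6), (3,5,2), (3,6,1), (3,6,2), (4,3,4), (4,3,5), (4,3,6), (5,2,3), (6,1,4), (6,2,3).

13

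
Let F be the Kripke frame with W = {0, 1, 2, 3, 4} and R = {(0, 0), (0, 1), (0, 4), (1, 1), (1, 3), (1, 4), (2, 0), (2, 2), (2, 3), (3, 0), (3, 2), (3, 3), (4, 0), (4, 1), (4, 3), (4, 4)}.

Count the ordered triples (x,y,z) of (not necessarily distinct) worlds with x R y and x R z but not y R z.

11

Enumerating: (0,1,0), (1,3,1), (1,3,4), (2,0,2), (2,0,3), (3,0,2), (3,0,3), (4,0,3), (4,1,0), (4,3,1), (4,3,4).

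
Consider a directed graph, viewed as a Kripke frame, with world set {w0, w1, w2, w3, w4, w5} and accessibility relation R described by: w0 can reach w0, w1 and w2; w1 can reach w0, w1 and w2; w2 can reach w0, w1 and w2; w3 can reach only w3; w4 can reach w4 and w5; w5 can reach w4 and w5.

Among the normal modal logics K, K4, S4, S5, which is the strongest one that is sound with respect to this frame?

S5

Transitive (axiom 4): yes — every two-step R-path is closed by a direct edge.
Reflexive (axiom T): yes — every world is R-related to itself.
Euclidean (axiom 5): yes — any two successors of a common world are R-related.
So F validates K, K4, S4, S5. The strongest is S5.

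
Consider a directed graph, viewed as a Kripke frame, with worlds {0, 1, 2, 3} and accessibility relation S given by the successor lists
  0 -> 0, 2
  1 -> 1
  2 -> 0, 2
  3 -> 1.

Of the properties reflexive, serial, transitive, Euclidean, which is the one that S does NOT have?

Reflexive: no — 3 is not related to itself.
Serial: yes — every world has a successor (e.g. 0 S 0).
Transitive: yes — every two-step S-path is closed by a direct edge.
Euclidean: yes — any two successors of a common world are S-related.
Only reflexive fails.

reflexive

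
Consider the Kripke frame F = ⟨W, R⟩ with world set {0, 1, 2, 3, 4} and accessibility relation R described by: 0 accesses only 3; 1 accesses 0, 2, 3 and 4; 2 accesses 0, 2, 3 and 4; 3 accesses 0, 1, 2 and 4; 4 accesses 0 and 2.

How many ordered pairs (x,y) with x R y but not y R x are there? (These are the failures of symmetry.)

Enumerating: (1,0), (1,2), (1,4), (2,0), (3,4), (4,0).

6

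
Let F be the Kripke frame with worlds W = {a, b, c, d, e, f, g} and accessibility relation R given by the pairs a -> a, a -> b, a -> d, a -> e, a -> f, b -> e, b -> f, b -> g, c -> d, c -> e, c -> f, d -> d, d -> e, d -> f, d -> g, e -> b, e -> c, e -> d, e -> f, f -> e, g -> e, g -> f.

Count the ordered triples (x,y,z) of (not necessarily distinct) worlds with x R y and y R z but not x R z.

24

Enumerating: (a,b,g), (a,d,g), (a,e,c), (b,e,b), (b,e,c), (b,e,d), (c,d,g), (c,e,b), (c,e,c), (d,e,b), (d,e,c), (e,b,e), … and 12 more.
Total: 24.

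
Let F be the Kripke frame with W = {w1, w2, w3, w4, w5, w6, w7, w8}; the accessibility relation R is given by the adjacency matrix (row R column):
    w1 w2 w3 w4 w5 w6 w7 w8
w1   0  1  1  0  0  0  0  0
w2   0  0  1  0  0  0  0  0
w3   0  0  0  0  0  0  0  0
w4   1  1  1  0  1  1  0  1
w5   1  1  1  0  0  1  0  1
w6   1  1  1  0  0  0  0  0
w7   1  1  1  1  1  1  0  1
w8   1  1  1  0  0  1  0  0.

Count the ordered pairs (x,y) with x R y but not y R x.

28

Enumerating: (w1,w2), (w1,w3), (w2,w3), (w4,w1), (w4,w2), (w4,w3), (w4,w5), (w4,w6), (w4,w8), (w5,w1), (w5,w2), (w5,w3), … and 16 more.
Total: 28.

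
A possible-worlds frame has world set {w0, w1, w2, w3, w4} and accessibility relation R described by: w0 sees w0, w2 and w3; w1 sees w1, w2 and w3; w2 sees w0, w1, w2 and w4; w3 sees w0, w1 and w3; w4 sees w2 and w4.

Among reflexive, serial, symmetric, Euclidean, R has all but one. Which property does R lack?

Euclidean

Reflexive: yes — every world is R-related to itself.
Serial: yes — every world has a successor (e.g. w0 R w0).
Symmetric: yes — every pair in R has its reverse in R.
Euclidean: no — w0 R w2 and w0 R w3, but not w2 R w3.
Only Euclidean fails.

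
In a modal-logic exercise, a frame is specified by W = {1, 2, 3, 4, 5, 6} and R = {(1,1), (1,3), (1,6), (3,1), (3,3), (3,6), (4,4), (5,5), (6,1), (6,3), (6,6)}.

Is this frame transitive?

Yes

Transitive: yes — every two-step R-path is closed by a direct edge.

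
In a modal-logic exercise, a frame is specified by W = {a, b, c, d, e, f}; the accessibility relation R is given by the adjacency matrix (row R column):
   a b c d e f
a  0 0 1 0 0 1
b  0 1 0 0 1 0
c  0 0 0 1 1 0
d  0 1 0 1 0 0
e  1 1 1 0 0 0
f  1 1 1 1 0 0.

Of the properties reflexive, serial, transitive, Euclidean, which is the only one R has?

serial

Reflexive: no — a is not related to itself.
Serial: yes — every world has a successor (e.g. a R c).
Transitive: no — a R c and c R d, but not a R d.
Euclidean: no — a R c and a R f, but not c R f.
Only serial holds.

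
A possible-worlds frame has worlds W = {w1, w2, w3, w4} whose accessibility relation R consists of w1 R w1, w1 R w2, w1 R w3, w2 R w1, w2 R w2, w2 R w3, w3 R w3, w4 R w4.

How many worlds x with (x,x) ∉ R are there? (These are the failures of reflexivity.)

0

R is reflexive; there are no such worlds.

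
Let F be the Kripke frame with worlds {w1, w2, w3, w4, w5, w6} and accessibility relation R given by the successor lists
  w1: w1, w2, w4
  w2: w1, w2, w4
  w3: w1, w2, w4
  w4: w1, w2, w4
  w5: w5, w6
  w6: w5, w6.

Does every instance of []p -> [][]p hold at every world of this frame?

Yes

By correspondence theory, 4 is valid on a frame iff R is transitive.
Transitive: yes — every two-step R-path is closed by a direct edge.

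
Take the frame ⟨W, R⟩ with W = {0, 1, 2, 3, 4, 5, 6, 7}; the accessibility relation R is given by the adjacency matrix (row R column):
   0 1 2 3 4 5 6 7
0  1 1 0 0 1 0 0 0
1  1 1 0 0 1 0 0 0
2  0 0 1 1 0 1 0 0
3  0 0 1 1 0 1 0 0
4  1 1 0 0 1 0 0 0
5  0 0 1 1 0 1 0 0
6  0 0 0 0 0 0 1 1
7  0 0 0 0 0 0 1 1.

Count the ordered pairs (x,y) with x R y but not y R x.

R is symmetric; there are no such tuples.

0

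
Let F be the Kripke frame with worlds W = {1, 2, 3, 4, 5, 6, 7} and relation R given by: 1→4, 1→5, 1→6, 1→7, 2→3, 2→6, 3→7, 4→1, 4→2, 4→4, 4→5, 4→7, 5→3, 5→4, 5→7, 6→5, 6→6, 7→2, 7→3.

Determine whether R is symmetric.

Symmetric: no — 1 R 5 but not 5 R 1.

No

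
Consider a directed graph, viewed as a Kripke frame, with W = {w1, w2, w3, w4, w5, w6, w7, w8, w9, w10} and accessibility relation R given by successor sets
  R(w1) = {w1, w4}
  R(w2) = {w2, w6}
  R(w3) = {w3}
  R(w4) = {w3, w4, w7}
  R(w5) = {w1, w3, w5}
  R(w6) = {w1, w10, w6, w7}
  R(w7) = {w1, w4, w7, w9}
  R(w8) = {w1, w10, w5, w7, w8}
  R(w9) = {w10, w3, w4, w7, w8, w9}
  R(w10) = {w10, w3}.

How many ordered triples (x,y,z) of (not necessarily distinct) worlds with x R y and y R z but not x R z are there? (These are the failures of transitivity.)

Enumerating: (w1,w4,w3), (w1,w4,w7), (w2,w6,w1), (w2,w6,w10), (w2,w6,w7), (w4,w7,w1), (w4,w7,w9), (w5,w1,w4), (w6,w1,w4), (w6,w10,w3), (w6,w7,w4), (w6,w7,w9), … and 12 more.
Total: 24.

24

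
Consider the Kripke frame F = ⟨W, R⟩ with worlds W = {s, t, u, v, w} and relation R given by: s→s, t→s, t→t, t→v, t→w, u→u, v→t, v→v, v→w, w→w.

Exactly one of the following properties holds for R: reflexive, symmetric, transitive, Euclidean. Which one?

Reflexive: yes — every world is R-related to itself.
Symmetric: no — t R s but not s R t.
Transitive: no — v R t and t R s, but not v R s.
Euclidean: no — t R s and t R v, but not s R v.
Only reflexive holds.

reflexive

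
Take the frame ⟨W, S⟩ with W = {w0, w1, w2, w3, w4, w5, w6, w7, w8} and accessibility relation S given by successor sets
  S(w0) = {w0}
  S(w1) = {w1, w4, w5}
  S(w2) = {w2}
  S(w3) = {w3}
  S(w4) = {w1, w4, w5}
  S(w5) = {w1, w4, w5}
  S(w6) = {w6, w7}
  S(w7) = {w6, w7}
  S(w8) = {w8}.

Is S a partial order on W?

No

Reflexive: yes — every world is S-related to itself.
Transitive: yes — every two-step S-path is closed by a direct edge.
Antisymmetric: no — w1 S w4 and w4 S w1 with w1 ≠ w4.
So S is not a partial order.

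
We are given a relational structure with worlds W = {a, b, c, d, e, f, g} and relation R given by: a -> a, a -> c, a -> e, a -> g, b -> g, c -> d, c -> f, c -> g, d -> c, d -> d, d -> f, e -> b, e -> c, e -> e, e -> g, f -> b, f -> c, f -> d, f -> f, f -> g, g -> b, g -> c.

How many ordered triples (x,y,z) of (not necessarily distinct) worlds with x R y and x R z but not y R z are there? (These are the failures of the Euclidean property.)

Enumerating: (a,c,a), (a,c,c), (a,c,e), (a,e,a), (a,g,a), (a,g,e), (a,g,g), (b,g,g), (c,d,g), (c,g,d), (c,g,f), (c,g,g), … and 24 more.
Total: 36.

36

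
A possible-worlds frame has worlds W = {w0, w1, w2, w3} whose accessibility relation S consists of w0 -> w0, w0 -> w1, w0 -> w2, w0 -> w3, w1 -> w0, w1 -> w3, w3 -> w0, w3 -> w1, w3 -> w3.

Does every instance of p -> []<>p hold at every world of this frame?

Axiom B corresponds to the accessibility relation being symmetric.
Symmetric: no — w0 S w2 but not w2 S w0.

No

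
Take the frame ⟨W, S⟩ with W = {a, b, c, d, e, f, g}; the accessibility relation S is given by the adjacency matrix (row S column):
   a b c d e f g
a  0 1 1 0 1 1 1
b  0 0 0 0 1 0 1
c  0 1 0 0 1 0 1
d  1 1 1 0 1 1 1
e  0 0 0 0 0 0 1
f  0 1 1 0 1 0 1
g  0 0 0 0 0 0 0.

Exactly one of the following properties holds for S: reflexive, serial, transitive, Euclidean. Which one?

transitive

Reflexive: no — a is not related to itself.
Serial: no — g has no S-successor.
Transitive: yes — every two-step S-path is closed by a direct edge.
Euclidean: no — a S b and a S c, but not b S c.
Only transitive holds.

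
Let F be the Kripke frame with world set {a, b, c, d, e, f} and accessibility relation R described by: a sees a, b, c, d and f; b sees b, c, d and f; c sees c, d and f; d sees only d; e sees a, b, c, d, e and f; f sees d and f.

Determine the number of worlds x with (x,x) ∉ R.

0

R is reflexive; there are no such worlds.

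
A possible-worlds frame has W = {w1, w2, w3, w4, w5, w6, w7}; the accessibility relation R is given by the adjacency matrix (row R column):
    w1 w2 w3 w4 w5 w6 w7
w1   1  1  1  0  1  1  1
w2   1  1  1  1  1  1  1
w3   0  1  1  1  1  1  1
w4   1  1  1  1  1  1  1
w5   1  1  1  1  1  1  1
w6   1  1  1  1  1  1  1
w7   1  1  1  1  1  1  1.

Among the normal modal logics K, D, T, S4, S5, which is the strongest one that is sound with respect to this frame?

Serial (axiom D): yes — every world has a successor (e.g. w1 R w1).
Reflexive (axiom T): yes — every world is R-related to itself.
Transitive (axiom 4): no — w1 R w2 and w2 R w4, but not w1 R w4.
Euclidean (axiom 5): no — w2 R w1 and w2 R w4, but not w1 R w4.
So F validates K, D, T; S4 would additionally require R to be transitive. The strongest is T.

T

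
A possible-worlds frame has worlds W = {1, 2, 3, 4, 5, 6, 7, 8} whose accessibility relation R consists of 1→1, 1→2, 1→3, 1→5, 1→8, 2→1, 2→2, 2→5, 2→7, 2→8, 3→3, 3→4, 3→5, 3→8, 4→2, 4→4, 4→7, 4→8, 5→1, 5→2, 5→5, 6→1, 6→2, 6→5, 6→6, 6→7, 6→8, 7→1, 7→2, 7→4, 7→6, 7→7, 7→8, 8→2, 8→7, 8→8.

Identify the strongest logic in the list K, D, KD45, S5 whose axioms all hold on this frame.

D

Serial (axiom D): yes — every world has a successor (e.g. 1 R 1).
Euclidean (axiom 5): no — 1 R 2 and 1 R 3, but not 2 R 3.
Transitive (axiom 4): no — 1 R 2 and 2 R 7, but not 1 R 7.
Reflexive (axiom T): yes — every world is R-related to itself.
So F validates K, D; KD45 would additionally require R to be Euclidean and transitive. The strongest is D.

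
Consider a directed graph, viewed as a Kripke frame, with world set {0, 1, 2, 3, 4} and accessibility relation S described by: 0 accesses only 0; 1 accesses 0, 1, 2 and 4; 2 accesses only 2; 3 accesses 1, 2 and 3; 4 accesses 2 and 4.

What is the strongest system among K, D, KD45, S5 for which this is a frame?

D

Serial (axiom D): yes — every world has a successor (e.g. 0 S 0).
Euclidean (axiom 5): no — 1 S 0 and 1 S 2, but not 0 S 2.
Transitive (axiom 4): no — 3 S 1 and 1 S 0, but not 3 S 0.
Reflexive (axiom T): yes — every world is S-related to itself.
So F validates K, D; KD45 would additionally require S to be Euclidean and transitive. The strongest is D.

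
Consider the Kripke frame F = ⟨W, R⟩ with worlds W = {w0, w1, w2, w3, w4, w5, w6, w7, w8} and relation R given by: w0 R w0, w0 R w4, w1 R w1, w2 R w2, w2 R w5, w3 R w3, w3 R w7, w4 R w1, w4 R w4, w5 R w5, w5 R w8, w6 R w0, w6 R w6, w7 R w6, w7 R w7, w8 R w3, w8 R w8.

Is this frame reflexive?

Reflexive: yes — every world is R-related to itself.

Yes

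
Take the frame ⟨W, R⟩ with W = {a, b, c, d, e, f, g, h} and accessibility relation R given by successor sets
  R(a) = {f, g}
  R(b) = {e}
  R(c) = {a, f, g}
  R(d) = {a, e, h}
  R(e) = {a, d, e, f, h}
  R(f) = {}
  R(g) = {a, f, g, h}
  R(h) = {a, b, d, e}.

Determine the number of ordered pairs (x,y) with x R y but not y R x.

12

Enumerating: (a,f), (b,e), (c,a), (c,f), (c,g), (d,a), (e,a), (e,f), (g,f), (g,h), (h,a), (h,b).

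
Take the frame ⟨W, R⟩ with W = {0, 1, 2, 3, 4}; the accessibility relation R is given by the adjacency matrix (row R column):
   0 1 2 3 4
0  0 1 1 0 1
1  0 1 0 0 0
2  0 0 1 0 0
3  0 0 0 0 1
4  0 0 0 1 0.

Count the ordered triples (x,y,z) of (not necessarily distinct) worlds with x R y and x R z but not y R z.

Enumerating: (0,1,2), (0,1,4), (0,2,1), (0,2,4), (0,4,1), (0,4,2), (0,4,4), (3,4,4), (4,3,3).

9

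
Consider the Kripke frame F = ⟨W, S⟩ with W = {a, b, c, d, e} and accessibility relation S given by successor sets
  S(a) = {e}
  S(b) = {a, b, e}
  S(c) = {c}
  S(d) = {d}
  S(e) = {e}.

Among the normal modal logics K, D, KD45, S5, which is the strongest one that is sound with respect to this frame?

Serial (axiom D): yes — every world has a successor (e.g. a S e).
Euclidean (axiom 5): no — b S e and b S a, but not e S a.
Transitive (axiom 4): yes — every two-step S-path is closed by a direct edge.
Reflexive (axiom T): no — a is not related to itself.
So F validates K, D; KD45 would additionally require S to be Euclidean. The strongest is D.

D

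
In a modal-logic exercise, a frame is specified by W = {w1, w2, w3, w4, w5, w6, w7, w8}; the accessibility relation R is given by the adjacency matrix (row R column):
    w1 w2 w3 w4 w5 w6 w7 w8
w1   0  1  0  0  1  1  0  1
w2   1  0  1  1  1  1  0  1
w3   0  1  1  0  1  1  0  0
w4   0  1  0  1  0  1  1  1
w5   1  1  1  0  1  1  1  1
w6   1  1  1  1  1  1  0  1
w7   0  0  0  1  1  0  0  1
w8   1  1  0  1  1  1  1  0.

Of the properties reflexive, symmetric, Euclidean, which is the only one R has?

symmetric

Reflexive: no — w1 is not related to itself.
Symmetric: yes — every pair in R has its reverse in R.
Euclidean: no — w2 R w1 and w2 R w3, but not w1 R w3.
Only symmetric holds.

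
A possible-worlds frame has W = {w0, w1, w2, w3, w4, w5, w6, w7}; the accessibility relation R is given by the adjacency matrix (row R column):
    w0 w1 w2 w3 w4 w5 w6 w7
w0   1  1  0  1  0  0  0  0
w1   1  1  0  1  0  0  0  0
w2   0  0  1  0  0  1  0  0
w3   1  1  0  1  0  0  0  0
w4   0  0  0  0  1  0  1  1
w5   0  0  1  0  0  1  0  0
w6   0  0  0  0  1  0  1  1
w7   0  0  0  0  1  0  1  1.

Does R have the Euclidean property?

Yes

Euclidean: yes — any two successors of a common world are R-related.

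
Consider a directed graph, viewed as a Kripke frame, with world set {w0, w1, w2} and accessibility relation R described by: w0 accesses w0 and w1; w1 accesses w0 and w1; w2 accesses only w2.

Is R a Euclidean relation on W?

Yes

Euclidean: yes — any two successors of a common world are R-related.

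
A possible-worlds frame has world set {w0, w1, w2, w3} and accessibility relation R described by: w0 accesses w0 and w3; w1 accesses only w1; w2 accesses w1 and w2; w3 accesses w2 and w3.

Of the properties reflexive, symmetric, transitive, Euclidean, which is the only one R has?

reflexive

Reflexive: yes — every world is R-related to itself.
Symmetric: no — w0 R w3 but not w3 R w0.
Transitive: no — w0 R w3 and w3 R w2, but not w0 R w2.
Euclidean: no — w0 R w3 and w0 R w0, but not w3 R w0.
Only reflexive holds.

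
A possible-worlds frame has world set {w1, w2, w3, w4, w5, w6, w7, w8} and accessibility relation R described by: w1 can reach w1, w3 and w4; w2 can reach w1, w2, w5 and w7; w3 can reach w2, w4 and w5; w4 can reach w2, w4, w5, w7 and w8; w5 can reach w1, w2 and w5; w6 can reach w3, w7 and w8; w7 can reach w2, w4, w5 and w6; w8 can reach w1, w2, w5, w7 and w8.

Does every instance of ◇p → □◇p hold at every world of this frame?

By correspondence theory, 5 is valid on a frame iff R is Euclidean.
Euclidean: no — w1 R w4 and w1 R w3, but not w4 R w3.

No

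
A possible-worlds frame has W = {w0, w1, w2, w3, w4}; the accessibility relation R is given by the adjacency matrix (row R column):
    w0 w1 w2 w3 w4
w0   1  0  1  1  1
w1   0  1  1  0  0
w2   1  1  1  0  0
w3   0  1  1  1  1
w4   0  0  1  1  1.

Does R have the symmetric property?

Symmetric: no — w0 R w3 but not w3 R w0.

No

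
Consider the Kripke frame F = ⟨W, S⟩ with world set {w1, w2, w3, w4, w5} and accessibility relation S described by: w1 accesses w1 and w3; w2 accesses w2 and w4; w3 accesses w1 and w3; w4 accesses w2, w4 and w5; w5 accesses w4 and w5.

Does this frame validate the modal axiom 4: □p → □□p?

By correspondence theory, 4 is valid on a frame iff S is transitive.
Transitive: no — w2 S w4 and w4 S w5, but not w2 S w5.

No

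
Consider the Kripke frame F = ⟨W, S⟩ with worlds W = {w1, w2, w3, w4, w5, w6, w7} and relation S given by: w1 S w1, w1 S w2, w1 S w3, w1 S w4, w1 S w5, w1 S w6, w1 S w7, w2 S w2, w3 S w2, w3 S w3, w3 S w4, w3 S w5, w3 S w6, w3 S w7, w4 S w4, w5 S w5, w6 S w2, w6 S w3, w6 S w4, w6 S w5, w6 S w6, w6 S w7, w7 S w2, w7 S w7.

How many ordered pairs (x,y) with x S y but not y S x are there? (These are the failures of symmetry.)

15

Enumerating: (w1,w2), (w1,w3), (w1,w4), (w1,w5), (w1,w6), (w1,w7), (w3,w2), (w3,w4), (w3,w5), (w3,w7), (w6,w2), (w6,w4), (w6,w5), (w6,w7), (w7,w2).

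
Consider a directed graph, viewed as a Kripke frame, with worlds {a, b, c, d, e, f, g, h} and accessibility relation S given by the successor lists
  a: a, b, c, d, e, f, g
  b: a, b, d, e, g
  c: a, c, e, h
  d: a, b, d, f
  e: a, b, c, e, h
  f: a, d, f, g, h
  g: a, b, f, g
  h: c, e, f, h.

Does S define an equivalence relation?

Reflexive: yes — every world is S-related to itself.
Symmetric: yes — every pair in S has its reverse in S.
Transitive: no — a S c and c S h, but not a S h.
So S is not an equivalence relation.

No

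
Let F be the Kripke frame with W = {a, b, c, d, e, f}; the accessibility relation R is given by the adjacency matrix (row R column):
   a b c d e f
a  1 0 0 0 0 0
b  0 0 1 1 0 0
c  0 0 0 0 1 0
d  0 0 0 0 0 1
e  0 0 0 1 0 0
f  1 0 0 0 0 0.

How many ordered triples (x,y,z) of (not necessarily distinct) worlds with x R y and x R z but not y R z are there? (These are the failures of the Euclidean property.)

7

Enumerating: (b,c,c), (b,c,d), (b,d,c), (b,d,d), (c,e,e), (d,f,f), (e,d,d).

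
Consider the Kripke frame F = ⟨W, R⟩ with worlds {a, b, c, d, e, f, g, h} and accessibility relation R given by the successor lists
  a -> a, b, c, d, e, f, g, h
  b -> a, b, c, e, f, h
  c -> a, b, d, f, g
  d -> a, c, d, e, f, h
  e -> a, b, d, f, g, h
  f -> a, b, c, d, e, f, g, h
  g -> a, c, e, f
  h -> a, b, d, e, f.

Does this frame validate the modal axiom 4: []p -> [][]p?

By correspondence theory, 4 is valid on a frame iff R is transitive.
Transitive: no — b R a and a R d, but not b R d.

No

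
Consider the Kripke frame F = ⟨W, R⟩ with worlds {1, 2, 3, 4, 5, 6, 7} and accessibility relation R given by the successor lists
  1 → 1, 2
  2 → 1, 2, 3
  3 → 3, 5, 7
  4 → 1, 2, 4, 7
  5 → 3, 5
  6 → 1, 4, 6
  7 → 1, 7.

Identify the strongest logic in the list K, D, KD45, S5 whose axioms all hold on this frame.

D

Serial (axiom D): yes — every world has a successor (e.g. 1 R 1).
Euclidean (axiom 5): no — 2 R 1 and 2 R 3, but not 1 R 3.
Transitive (axiom 4): no — 1 R 2 and 2 R 3, but not 1 R 3.
Reflexive (axiom T): yes — every world is R-related to itself.
So F validates K, D; KD45 would additionally require R to be Euclidean and transitive. The strongest is D.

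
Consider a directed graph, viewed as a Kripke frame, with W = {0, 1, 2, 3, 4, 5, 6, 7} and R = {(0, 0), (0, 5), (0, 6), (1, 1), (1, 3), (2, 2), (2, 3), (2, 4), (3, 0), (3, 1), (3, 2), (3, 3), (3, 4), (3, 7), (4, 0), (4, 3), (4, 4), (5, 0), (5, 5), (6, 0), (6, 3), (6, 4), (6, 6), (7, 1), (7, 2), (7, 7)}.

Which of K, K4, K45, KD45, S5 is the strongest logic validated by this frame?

K

Transitive (axiom 4): no — 0 R 6 and 6 R 3, but not 0 R 3.
Euclidean (axiom 5): no — 0 R 5 and 0 R 6, but not 5 R 6.
Serial (axiom D): yes — every world has a successor (e.g. 0 R 0).
Reflexive (axiom T): yes — every world is R-related to itself.
So F validates K; K4 would additionally require R to be transitive. The strongest is K.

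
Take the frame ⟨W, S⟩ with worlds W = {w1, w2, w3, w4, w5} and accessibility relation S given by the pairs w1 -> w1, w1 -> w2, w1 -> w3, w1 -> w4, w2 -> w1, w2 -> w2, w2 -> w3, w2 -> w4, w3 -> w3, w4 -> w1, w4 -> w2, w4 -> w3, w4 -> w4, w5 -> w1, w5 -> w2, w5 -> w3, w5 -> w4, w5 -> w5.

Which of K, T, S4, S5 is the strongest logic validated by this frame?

Reflexive (axiom T): yes — every world is S-related to itself.
Transitive (axiom 4): yes — every two-step S-path is closed by a direct edge.
Euclidean (axiom 5): no — w1 S w3 and w1 S w2, but not w3 S w2.
So F validates K, T, S4; S5 would additionally require S to be Euclidean. The strongest is S4.

S4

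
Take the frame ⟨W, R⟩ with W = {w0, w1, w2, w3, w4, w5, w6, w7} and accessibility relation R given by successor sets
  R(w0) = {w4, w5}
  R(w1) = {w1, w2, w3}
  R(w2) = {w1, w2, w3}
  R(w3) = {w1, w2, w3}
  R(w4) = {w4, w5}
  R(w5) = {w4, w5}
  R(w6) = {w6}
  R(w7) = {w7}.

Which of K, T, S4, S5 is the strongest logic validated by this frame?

K

Reflexive (axiom T): no — w0 is not related to itself.
Transitive (axiom 4): yes — every two-step R-path is closed by a direct edge.
Euclidean (axiom 5): yes — any two successors of a common world are R-related.
So F validates K; T would additionally require R to be reflexive. The strongest is K.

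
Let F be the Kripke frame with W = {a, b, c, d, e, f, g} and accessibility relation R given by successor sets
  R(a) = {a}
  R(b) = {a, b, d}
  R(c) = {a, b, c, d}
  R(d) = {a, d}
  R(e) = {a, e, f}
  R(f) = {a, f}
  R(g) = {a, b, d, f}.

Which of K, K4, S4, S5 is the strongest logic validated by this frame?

K4

Transitive (axiom 4): yes — every two-step R-path is closed by a direct edge.
Reflexive (axiom T): no — g is not related to itself.
Euclidean (axiom 5): no — b R a and b R d, but not a R d.
So F validates K, K4; S4 would additionally require R to be reflexive. The strongest is K4.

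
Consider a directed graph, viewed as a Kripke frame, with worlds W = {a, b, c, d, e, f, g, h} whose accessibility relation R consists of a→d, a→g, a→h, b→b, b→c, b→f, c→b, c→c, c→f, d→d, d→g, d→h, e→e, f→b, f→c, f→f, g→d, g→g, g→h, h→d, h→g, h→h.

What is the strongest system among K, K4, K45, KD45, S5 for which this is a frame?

KD45

Transitive (axiom 4): yes — every two-step R-path is closed by a direct edge.
Euclidean (axiom 5): yes — any two successors of a common world are R-related.
Serial (axiom D): yes — every world has a successor (e.g. a R d).
Reflexive (axiom T): no — a is not related to itself.
So F validates K, K4, K45, KD45; S5 would additionally require R to be reflexive. The strongest is KD45.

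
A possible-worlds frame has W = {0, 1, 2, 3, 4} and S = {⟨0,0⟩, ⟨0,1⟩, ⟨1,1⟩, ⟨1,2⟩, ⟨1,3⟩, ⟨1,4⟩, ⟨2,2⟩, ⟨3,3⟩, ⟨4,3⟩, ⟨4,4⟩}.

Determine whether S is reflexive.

Yes

Reflexive: yes — every world is S-related to itself.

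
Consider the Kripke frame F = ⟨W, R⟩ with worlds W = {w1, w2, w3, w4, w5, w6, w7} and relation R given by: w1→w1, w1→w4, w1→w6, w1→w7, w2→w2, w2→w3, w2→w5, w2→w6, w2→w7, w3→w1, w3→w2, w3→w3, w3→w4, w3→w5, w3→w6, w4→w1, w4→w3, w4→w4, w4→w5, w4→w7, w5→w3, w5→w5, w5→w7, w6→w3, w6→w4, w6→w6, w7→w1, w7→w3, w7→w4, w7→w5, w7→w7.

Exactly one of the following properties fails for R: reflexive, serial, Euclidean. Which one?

Reflexive: yes — every world is R-related to itself.
Serial: yes — every world has a successor (e.g. w1 R w1).
Euclidean: no — w1 R w4 and w1 R w6, but not w4 R w6.
Only Euclidean fails.

Euclidean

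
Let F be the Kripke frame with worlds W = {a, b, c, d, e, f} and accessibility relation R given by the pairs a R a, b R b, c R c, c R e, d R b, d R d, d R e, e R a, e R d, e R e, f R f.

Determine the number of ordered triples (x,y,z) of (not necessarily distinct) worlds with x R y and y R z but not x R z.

4

Enumerating: (c,e,a), (c,e,d), (d,e,a), (e,d,b).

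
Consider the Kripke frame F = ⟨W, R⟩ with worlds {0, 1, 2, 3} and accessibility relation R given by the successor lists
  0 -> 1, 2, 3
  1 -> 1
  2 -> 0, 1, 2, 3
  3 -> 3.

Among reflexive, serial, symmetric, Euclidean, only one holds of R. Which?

Reflexive: no — 0 is not related to itself.
Serial: yes — every world has a successor (e.g. 0 R 1).
Symmetric: no — 0 R 1 but not 1 R 0.
Euclidean: no — 0 R 1 and 0 R 2, but not 1 R 2.
Only serial holds.

serial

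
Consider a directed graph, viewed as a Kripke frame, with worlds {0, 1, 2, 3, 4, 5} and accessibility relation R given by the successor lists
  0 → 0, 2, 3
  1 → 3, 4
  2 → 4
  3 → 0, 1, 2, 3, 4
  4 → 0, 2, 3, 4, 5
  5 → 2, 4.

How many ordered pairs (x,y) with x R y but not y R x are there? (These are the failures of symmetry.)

Enumerating: (0,2), (1,4), (3,2), (4,0), (5,2).

5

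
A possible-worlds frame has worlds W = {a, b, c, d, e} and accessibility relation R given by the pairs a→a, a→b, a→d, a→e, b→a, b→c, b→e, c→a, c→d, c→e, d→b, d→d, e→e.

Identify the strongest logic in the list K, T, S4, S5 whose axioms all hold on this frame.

K

Reflexive (axiom T): no — b is not related to itself.
Transitive (axiom 4): no — a R b and b R c, but not a R c.
Euclidean (axiom 5): no — a R b and a R d, but not b R d.
So F validates K; T would additionally require R to be reflexive. The strongest is K.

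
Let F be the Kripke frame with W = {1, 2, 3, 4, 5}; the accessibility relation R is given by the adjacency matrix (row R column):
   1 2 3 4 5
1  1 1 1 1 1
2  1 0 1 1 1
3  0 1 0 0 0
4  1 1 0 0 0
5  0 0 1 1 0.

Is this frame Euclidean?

No

Euclidean: no — 1 R 3 and 1 R 4, but not 3 R 4.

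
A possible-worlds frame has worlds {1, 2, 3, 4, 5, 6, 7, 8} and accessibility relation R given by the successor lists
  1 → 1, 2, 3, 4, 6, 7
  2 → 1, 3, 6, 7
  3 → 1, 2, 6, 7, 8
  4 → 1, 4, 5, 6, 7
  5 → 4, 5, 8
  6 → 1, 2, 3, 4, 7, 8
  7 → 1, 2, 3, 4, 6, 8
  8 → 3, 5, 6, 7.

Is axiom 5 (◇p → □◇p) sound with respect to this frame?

No

By correspondence theory, 5 is valid on a frame iff R is Euclidean.
Euclidean: no — 1 R 2 and 1 R 4, but not 2 R 4.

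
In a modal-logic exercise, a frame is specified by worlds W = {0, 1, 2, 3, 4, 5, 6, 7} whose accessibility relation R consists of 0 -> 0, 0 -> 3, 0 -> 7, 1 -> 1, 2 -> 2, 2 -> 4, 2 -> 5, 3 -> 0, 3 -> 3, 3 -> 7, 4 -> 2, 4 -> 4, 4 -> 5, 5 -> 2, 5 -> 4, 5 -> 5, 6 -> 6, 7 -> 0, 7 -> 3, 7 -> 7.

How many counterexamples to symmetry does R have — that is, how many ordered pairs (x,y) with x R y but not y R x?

0

R is symmetric; there are no such tuples.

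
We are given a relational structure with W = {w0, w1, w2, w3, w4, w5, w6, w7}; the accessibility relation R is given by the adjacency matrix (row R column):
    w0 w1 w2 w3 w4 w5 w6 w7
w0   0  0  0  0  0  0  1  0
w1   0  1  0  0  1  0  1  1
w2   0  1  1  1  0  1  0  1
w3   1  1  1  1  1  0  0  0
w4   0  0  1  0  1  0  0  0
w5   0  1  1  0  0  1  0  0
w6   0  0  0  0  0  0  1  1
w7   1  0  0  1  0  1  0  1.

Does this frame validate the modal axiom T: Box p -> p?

By correspondence theory, T is valid on a frame iff R is reflexive.
Reflexive: no — w0 is not related to itself.

No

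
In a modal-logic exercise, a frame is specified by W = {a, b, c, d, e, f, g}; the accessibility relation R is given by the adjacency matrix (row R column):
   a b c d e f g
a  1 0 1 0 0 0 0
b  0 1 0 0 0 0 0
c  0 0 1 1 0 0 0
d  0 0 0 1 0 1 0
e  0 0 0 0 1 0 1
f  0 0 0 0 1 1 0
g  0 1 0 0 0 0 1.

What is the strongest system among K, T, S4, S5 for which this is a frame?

T

Reflexive (axiom T): yes — every world is R-related to itself.
Transitive (axiom 4): no — a R c and c R d, but not a R d.
Euclidean (axiom 5): no — a R c and a R a, but not c R a.
So F validates K, T; S4 would additionally require R to be transitive. The strongest is T.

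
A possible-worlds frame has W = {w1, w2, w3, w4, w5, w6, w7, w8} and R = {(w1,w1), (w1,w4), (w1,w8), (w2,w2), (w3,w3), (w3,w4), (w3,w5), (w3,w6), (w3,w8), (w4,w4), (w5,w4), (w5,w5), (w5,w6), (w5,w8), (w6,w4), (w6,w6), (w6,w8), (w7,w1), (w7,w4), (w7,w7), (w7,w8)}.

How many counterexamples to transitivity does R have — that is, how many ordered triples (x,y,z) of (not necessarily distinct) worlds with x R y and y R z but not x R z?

R is transitive; there are no such tuples.

0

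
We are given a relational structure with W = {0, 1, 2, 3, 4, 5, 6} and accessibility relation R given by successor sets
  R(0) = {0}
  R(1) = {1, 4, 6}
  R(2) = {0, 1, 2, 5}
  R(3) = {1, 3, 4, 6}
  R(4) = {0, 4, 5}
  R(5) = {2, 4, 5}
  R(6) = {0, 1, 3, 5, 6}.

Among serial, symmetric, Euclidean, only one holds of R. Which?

serial

Serial: yes — every world has a successor (e.g. 0 R 0).
Symmetric: no — 1 R 4 but not 4 R 1.
Euclidean: no — 1 R 4 and 1 R 6, but not 4 R 6.
Only serial holds.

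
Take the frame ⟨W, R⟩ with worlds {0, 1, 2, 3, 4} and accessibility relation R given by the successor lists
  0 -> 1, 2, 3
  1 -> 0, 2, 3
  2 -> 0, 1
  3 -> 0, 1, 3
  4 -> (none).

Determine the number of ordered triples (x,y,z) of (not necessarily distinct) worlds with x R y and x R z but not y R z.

Enumerating: (0,1,1), (0,2,2), (0,2,3), (0,3,2), (1,0,0), (1,2,2), (1,2,3), (1,3,2), (2,0,0), (2,1,1), (3,0,0), (3,1,1).

12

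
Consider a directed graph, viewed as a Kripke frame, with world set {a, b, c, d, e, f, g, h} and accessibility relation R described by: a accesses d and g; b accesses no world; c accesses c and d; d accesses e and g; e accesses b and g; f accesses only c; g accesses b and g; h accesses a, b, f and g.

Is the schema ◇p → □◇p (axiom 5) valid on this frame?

Axiom 5 corresponds to the accessibility relation being Euclidean.
Euclidean: no — a R g and a R d, but not g R d.

No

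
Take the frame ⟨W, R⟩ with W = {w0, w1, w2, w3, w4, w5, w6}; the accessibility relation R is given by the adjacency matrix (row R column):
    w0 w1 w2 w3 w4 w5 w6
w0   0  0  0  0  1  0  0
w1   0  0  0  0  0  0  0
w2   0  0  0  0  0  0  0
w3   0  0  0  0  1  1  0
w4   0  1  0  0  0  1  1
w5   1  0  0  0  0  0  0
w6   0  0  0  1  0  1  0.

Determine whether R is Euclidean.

No

Euclidean: no — w3 R w5 and w3 R w4, but not w5 R w4.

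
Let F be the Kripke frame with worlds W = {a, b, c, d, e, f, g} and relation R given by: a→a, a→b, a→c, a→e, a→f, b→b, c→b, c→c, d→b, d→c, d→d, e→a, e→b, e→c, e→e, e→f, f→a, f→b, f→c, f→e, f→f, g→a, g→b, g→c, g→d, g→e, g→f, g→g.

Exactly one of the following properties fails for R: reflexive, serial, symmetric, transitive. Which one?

Reflexive: yes — every world is R-related to itself.
Serial: yes — every world has a successor (e.g. a R a).
Symmetric: no — a R b but not b R a.
Transitive: yes — every two-step R-path is closed by a direct edge.
Only symmetric fails.

symmetric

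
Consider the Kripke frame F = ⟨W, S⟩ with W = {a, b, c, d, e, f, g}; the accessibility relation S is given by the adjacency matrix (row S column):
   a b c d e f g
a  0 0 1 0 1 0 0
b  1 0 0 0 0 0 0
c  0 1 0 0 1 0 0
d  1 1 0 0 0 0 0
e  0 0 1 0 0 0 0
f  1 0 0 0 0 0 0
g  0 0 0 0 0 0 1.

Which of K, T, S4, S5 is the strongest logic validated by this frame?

Reflexive (axiom T): no — a is not related to itself.
Transitive (axiom 4): no — a S c and c S b, but not a S b.
Euclidean (axiom 5): no — c S b and c S e, but not b S e.
So F validates K; T would additionally require S to be reflexive. The strongest is K.

K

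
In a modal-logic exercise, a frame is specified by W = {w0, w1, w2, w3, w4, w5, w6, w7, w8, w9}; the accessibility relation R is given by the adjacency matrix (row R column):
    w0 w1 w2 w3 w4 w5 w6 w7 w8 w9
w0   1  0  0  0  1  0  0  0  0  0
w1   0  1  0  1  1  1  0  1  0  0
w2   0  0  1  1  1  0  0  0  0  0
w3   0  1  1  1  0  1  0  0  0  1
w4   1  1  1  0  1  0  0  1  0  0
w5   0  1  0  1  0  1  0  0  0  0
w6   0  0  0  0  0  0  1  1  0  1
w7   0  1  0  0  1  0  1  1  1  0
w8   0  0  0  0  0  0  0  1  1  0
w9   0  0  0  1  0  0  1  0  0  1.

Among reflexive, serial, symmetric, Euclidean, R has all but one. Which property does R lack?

Euclidean

Reflexive: yes — every world is R-related to itself.
Serial: yes — every world has a successor (e.g. w0 R w0).
Symmetric: yes — every pair in R has its reverse in R.
Euclidean: no — w1 R w3 and w1 R w4, but not w3 R w4.
Only Euclidean fails.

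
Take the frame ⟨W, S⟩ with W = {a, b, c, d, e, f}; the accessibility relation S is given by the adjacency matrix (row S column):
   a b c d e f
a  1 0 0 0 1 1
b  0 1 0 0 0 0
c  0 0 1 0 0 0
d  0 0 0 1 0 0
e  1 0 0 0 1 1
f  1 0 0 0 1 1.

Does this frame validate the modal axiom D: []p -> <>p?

Yes

By correspondence theory, D is valid on a frame iff S is serial.
Serial: yes — every world has a successor (e.g. a S a).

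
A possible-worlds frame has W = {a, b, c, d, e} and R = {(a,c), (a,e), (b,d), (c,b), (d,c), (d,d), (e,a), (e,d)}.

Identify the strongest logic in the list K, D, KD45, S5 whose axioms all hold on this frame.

D

Serial (axiom D): yes — every world has a successor (e.g. a R c).
Euclidean (axiom 5): no — a R c and a R e, but not c R e.
Transitive (axiom 4): no — a R c and c R b, but not a R b.
Reflexive (axiom T): no — a is not related to itself.
So F validates K, D; KD45 would additionally require R to be Euclidean and transitive. The strongest is D.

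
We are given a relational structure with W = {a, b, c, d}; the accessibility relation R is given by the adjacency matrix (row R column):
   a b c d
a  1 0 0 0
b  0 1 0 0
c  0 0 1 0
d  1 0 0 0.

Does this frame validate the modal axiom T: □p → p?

Axiom T corresponds to the accessibility relation being reflexive.
Reflexive: no — d is not related to itself.

No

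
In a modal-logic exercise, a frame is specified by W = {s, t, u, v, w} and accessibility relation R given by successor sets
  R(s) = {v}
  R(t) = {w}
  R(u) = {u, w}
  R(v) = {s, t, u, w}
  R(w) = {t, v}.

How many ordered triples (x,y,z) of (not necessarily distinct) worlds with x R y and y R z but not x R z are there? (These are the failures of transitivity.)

Enumerating: (s,v,s), (s,v,t), (s,v,u), (s,v,w), (t,w,t), (t,w,v), (u,w,t), (u,w,v), (v,s,v), (v,w,v), (w,t,w), (w,v,s), (w,v,u), (w,v,w).

14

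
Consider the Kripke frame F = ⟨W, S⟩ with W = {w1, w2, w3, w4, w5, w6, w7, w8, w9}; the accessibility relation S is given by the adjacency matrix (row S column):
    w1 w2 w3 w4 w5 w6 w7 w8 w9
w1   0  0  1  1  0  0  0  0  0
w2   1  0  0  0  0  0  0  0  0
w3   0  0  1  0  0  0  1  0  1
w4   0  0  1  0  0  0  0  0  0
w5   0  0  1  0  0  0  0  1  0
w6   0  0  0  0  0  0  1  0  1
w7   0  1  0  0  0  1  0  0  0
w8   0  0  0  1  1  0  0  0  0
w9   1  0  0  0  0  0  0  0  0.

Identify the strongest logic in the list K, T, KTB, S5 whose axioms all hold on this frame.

K

Reflexive (axiom T): no — w1 is not related to itself.
Symmetric (axiom B): no — w1 S w3 but not w3 S w1.
Euclidean (axiom 5): no — w1 S w3 and w1 S w4, but not w3 S w4.
So F validates K; T would additionally require S to be reflexive. The strongest is K.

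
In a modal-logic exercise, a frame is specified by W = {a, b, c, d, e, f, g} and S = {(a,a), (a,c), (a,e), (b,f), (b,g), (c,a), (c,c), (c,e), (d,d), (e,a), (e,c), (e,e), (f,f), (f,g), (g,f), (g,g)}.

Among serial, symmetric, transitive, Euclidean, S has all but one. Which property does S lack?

symmetric

Serial: yes — every world has a successor (e.g. a S a).
Symmetric: no — b S f but not f S b.
Transitive: yes — every two-step S-path is closed by a direct edge.
Euclidean: yes — any two successors of a common world are S-related.
Only symmetric fails.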